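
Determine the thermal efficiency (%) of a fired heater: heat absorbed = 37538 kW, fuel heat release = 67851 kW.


Furnace efficiency = Q_absorbed / Q_fuel * 100
= 37538 / 67851 * 100 = 55.32

55.32 %


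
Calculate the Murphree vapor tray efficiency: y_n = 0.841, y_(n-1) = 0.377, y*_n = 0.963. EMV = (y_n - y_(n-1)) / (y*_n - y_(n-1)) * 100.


Murphree vapor efficiency: EMV = (y_n - y_(n-1)) / (y*_n - y_(n-1)) * 100
EMV = (0.841 - 0.377) / (0.963 - 0.377) * 100 = 0.464 / 0.586 * 100 = 79.18

79.18 %


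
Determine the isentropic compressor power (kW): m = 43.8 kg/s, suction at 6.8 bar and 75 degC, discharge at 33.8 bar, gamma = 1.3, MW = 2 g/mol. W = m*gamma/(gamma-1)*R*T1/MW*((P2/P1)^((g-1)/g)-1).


Isentropic work: W = m*(gamma/(gamma-1))*(R*T1/MW)*((P2/P1)^((gamma-1)/gamma) - 1)
T1 = 75 + 273.15 = 348.15 K
Pressure ratio = 33.8 / 6.8 = 4.97059
Exponent = (1.3 - 1)/1.3 = 0.230769
(P2/P1)^exp - 1 = 4.97059^0.230769 - 1 = 0.447803
W = 43.8 * 1.3 / 0.3 * 8.314 * 348.15 / 2 * 0.447803 = 123000

123000 kW


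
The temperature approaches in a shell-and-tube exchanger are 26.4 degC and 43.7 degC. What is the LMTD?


LMTD = (dT1 - dT2) / ln(dT1/dT2)
= (26.4 - 43.7) / ln(26.4 / 43.7) = -17.3 / -0.503984 = 34.33

34.33 degC


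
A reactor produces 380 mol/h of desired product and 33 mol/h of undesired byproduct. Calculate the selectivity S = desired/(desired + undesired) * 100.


Selectivity = desired / (desired + undesired) * 100
Total products = 380 + 33 = 413 mol/h
S = 380 / 413 * 100
= 0.9201 * 100
= 92.01 %

92.01 %


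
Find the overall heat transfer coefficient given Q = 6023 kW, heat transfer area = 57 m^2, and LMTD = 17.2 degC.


From Q = U*A*LMTD, U = Q / (A * LMTD)
U = 6023 / (57 * 17.2) = 6023 / 980.4 = 6.143

6.143 kW/(m^2*K)


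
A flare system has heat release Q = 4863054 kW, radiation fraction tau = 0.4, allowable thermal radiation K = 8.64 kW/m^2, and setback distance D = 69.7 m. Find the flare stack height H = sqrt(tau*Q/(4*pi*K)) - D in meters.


tau*Q/(4*pi*K) = 0.4 * 4863054 / (4 * pi * 8.64) = 17916.2
sqrt(17916.2) = 133.851
H = 133.851 - 69.7 = 64.15

64.15 m


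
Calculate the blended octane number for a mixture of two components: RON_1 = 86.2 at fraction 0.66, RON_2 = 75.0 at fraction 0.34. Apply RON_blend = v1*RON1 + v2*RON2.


Linear blending: RON_blend = sum(vi * RONi)
Contribution 1: 0.66 * 86.2 = 56.892
Contribution 2: 0.34 * 75.0 = 25.5
RON_blend = 56.892 + 25.5 = 82.392

82.392


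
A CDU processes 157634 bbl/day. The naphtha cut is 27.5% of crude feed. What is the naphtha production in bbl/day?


Crude throughput = 157634 bbl/day
Fraction yield = 27.5%
yield = throughput * fraction / 100
yield = 157634 * 27.5 / 100 = 43349.35

43349.35 bbl/day


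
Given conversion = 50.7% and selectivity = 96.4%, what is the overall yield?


Overall yield = conversion (%) * selectivity (%) / 100
Conversion = 50.7%, Selectivity = 96.4%
Y = 50.7 * 96.4 / 100
= 48.8748 %

48.8748 %


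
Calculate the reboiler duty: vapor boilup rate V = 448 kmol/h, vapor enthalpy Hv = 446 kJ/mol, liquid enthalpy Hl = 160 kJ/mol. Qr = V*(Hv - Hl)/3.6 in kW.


Qr = 448 * (446 - 160) / 3.6 = 448 * 286 / 3.6 = 35590

35590 kW


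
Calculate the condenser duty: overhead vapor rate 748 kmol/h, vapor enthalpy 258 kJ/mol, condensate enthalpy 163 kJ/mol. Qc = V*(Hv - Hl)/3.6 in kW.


Qc = 748 * (258 - 163) / 3.6 = 748 * 95 / 3.6 = 19740

19740 kW


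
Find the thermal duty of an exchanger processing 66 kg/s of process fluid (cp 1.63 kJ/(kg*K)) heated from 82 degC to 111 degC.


Q = m_dot * cp * delta_T
delta_T = 111 - 82 = 29 K
Q = 66 * 1.63 * 29
= 107.58 * 29
= 3119.82 kW

3119.82 kW


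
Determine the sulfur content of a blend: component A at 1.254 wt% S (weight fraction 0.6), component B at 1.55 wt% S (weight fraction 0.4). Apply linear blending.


Linear sulfur blending: S_blend = x1*S1 + x2*S2
Contribution 1: 0.6 * 1.254 = 0.7524 wt%
Contribution 2: 0.4 * 1.55 = 0.62 wt%
S_blend = 0.7524 + 0.62 = 1.3724

1.3724 wt%


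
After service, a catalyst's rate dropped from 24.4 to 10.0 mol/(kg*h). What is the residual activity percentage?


Activity (%) = (rate_used / rate_fresh) * 100
rate_used = 10.0, rate_fresh = 24.4
= (10.0 / 24.4) * 100
= 0.4098 * 100 = 40.98

40.98 %


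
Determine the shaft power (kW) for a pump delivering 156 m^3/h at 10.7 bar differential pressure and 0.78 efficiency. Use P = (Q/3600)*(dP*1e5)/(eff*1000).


Q = 156 / 3600 = 0.0433333 m^3/s
P = 0.0433333 * (10.7 * 1e5) / 0.78 / 1000 = 59.44

59.44 kW


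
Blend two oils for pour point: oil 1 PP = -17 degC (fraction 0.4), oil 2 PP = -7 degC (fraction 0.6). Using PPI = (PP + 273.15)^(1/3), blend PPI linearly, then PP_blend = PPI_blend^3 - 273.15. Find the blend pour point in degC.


PPI_1 = (-17 + 273.15)^(1/3) = 6.350844
PPI_2 = (-7 + 273.15)^(1/3) = 6.432436
PPI_blend = 0.4 * 6.350844 + 0.6 * 6.432436 = 6.399799
PP_blend = 6.399799^3 - 273.15 = 262.1193 - 273.15 = -11.03

-11.03 degC


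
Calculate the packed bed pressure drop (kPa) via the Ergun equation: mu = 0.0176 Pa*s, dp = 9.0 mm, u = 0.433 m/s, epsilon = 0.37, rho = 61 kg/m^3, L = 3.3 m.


dp = 9.0 mm = 0.009 m
Viscous term = 150*0.0176*0.433*(1-0.37)^2 / (0.009^2*0.37^3) = 110582
Inertial term = 1.75*61*0.433^2*(1-0.37) / (0.009*0.37^3) = 27659
dP/L = 110582 + 27659 = 138241 Pa/m
dP = 138241 * 3.3 / 1000 = 456.2 kPa

456.2 kPa


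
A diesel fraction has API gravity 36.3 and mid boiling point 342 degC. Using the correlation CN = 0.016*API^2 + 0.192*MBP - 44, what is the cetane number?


CN = 0.016 * 36.3^2 + 0.192 * 342 - 44
CN = 21.08304 + 65.664 - 44 = 42.74704

42.74704


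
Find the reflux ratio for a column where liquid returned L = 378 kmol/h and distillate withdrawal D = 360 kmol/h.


Reflux ratio definition: R = L / D (liquid returned / distillate withdrawn)
L = 378 kmol/h, D = 360 kmol/h
R = 378 / 360 = 1.050

1.050


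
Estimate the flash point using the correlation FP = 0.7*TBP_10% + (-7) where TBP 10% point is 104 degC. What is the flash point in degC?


FP = 0.7 * 104 + (-7) = 65.8

65.8 degC


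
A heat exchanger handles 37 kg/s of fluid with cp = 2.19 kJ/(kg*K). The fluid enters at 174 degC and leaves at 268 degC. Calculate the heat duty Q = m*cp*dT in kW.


Q = m_dot * cp * delta_T
delta_T = 268 - 174 = 94 K
Q = 37 * 2.19 * 94
= 81.03 * 94
= 7616.82 kW

7616.82 kW


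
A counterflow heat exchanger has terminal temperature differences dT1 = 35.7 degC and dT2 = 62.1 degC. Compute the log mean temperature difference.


LMTD = (dT1 - dT2) / ln(dT1/dT2)
= (35.7 - 62.1) / ln(35.7 / 62.1) = -26.4 / -0.553595 = 47.69

47.69 degC


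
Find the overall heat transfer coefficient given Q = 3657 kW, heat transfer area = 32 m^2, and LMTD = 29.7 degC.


From Q = U*A*LMTD, U = Q / (A * LMTD)
U = 3657 / (32 * 29.7) = 3657 / 950.4 = 3.848

3.848 kW/(m^2*K)


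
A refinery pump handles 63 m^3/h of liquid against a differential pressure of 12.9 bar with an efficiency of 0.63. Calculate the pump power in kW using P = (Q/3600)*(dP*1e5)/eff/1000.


Q = 63 / 3600 = 0.0175 m^3/s
P = 0.0175 * (12.9 * 1e5) / 0.63 / 1000 = 35.83

35.83 kW


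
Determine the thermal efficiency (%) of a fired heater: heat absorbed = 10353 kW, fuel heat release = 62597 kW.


Furnace efficiency = Q_absorbed / Q_fuel * 100
= 10353 / 62597 * 100 = 16.54

16.54 %


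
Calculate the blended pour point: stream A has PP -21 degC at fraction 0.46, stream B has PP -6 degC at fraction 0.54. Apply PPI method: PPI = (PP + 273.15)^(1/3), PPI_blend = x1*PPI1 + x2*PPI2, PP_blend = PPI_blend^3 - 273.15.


PPI_1 = (-21 + 273.15)^(1/3) = 6.317613
PPI_2 = (-6 + 273.15)^(1/3) = 6.440482
PPI_blend = 0.46 * 6.317613 + 0.54 * 6.440482 = 6.383962
PP_blend = 6.383962^3 - 273.15 = 260.1782 - 273.15 = -12.97

-12.97 degC


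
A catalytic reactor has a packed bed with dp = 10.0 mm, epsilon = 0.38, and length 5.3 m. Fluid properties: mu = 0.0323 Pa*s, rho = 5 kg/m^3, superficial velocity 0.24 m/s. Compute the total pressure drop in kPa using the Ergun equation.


dp = 10.0 mm = 0.01 m
Viscous term = 150*0.0323*0.24*(1-0.38)^2 / (0.01^2*0.38^3) = 81458.7
Inertial term = 1.75*5*0.24^2*(1-0.38) / (0.01*0.38^3) = 569.471
dP/L = 81458.7 + 569.471 = 82028.2 Pa/m
dP = 82028.2 * 5.3 / 1000 = 434.7 kPa

434.7 kPa


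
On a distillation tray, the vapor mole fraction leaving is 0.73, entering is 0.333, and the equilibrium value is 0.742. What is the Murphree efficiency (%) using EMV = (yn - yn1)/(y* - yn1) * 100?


Murphree vapor efficiency: EMV = (y_n - y_(n-1)) / (y*_n - y_(n-1)) * 100
EMV = (0.73 - 0.333) / (0.742 - 0.333) * 100 = 0.397 / 0.409 * 100 = 97.07

97.07 %


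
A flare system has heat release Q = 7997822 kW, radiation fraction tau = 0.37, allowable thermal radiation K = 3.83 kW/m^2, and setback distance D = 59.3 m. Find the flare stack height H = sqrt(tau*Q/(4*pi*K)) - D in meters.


tau*Q/(4*pi*K) = 0.37 * 7997822 / (4 * pi * 3.83) = 61484.4
sqrt(61484.4) = 247.96
H = 247.96 - 59.3 = 188.7

188.7 m


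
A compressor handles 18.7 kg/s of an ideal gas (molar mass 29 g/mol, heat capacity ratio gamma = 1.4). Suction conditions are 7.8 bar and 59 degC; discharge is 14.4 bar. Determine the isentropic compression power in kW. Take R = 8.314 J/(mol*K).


Isentropic work: W = m*(gamma/(gamma-1))*(R*T1/MW)*((P2/P1)^((gamma-1)/gamma) - 1)
T1 = 59 + 273.15 = 332.15 K
Pressure ratio = 14.4 / 7.8 = 1.84615
Exponent = (1.4 - 1)/1.4 = 0.285714
(P2/P1)^exp - 1 = 1.84615^0.285714 - 1 = 0.191451
W = 18.7 * 1.4 / 0.4 * 8.314 * 332.15 / 29 * 0.191451 = 1193

1193 kW


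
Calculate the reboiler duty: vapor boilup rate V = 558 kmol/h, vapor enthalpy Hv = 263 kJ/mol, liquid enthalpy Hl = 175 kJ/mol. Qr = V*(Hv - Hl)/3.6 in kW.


Qr = 558 * (263 - 175) / 3.6 = 558 * 88 / 3.6 = 13640

13640 kW


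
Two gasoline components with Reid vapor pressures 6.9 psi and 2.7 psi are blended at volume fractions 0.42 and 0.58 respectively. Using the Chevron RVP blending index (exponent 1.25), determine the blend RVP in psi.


Chevron index: RVP_blend = (sum xi*RVPi^1.25)^(1/1.25)
RVP^1.25 terms: 0.42 * 6.9^1.25 + 0.58 * 2.7^1.25 = 6.70429
RVP_blend = 6.70429^(1/1.25) = 4.582

4.582 psi


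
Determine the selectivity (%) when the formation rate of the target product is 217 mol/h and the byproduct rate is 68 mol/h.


Selectivity = desired / (desired + undesired) * 100
Total products = 217 + 68 = 285 mol/h
S = 217 / 285 * 100
= 0.7614 * 100
= 76.14 %

76.14 %


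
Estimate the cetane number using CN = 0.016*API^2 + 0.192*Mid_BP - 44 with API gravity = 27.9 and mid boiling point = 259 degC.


CN = 0.016 * 27.9^2 + 0.192 * 259 - 44
CN = 12.45456 + 49.728 - 44 = 18.18256

18.18256


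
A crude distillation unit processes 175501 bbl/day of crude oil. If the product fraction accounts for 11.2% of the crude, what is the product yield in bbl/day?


Crude throughput = 175501 bbl/day
Fraction yield = 11.2%
yield = throughput * fraction / 100
yield = 175501 * 11.2 / 100 = 19656.112

19656.112 bbl/day


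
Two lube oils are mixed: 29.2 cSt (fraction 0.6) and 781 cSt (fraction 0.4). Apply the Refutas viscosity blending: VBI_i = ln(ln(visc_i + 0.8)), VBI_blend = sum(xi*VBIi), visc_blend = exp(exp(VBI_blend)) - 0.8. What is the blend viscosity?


Refutas method: VBN_i = 14.534*ln(ln(visc_i + 0.8)) + 10.975, blended linearly by mass fraction; since VBN is linear in VBI_i = ln(ln(visc_i + 0.8)) and the fractions sum to 1, blend VBI directly: visc = exp(exp(VBI_blend)) - 0.8
VBI_1 = ln(ln(29.2 + 0.8)) = 1.22413
VBI_2 = ln(ln(781 + 0.8)) = 1.89636
VBI_blend = 0.6 * 1.22413 + 0.4 * 1.89636 = 1.49302
visc_blend = exp(exp(1.49302)) - 0.8 = 84.87

84.87 cSt


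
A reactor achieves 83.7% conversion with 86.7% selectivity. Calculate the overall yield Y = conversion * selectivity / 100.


Overall yield = conversion (%) * selectivity (%) / 100
Conversion = 83.7%, Selectivity = 86.7%
Y = 83.7 * 86.7 / 100
= 72.5679 %

72.5679 %


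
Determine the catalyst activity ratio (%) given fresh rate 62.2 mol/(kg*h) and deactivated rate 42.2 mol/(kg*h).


Activity (%) = (rate_used / rate_fresh) * 100
rate_used = 42.2, rate_fresh = 62.2
= (42.2 / 62.2) * 100
= 0.6785 * 100 = 67.85

67.85 %


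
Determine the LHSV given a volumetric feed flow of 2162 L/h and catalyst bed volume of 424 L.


LHSV = volumetric feed rate / catalyst volume
= 2162 L/h / 424 L
= 5.099 h^-1

5.099 h^-1


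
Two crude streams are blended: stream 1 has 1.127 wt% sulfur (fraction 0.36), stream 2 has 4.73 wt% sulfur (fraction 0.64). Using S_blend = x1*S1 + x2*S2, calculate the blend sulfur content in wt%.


Linear sulfur blending: S_blend = x1*S1 + x2*S2
Contribution 1: 0.36 * 1.127 = 0.40572 wt%
Contribution 2: 0.64 * 4.73 = 3.0272 wt%
S_blend = 0.40572 + 3.0272 = 3.43292

3.43292 wt%


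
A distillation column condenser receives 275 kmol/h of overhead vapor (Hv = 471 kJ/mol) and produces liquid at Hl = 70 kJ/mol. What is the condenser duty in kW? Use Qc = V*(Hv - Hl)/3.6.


Qc = 275 * (471 - 70) / 3.6 = 275 * 401 / 3.6 = 30630

30630 kW


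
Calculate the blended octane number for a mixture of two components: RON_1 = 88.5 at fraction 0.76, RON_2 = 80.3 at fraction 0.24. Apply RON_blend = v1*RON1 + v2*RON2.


Linear blending: RON_blend = sum(vi * RONi)
Contribution 1: 0.76 * 88.5 = 67.26
Contribution 2: 0.24 * 80.3 = 19.272
RON_blend = 67.26 + 19.272 = 86.532

86.532


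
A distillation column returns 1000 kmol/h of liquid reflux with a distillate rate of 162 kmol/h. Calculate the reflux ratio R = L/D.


Reflux ratio definition: R = L / D (liquid returned / distillate withdrawn)
L = 1000 kmol/h, D = 162 kmol/h
R = 1000 / 162 = 6.173

6.173


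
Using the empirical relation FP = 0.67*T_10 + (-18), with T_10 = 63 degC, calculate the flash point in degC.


FP = 0.67 * 63 + (-18) = 24.21

24.21 degC


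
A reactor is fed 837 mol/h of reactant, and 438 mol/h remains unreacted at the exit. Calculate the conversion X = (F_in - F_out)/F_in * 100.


X = (F_in - F_out) / F_in * 100
Moles reacted = 837 - 438 = 399
X = 399 / 837 * 100
= 0.4767 * 100
= 47.67 %

47.67 %


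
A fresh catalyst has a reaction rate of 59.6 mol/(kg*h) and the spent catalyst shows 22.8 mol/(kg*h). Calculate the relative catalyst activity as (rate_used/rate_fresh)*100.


Activity (%) = (rate_used / rate_fresh) * 100
rate_used = 22.8, rate_fresh = 59.6
= (22.8 / 59.6) * 100
= 0.3826 * 100 = 38.26

38.26 %


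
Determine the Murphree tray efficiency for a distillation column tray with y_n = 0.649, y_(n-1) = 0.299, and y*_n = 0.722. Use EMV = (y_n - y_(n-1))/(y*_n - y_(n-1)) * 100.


Murphree vapor efficiency: EMV = (y_n - y_(n-1)) / (y*_n - y_(n-1)) * 100
EMV = (0.649 - 0.299) / (0.722 - 0.299) * 100 = 0.35 / 0.423 * 100 = 82.74

82.74 %


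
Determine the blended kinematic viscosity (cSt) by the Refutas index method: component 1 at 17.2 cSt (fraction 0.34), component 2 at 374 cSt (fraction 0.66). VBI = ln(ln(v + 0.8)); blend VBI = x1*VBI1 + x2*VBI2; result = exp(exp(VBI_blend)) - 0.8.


Refutas method: VBN_i = 14.534*ln(ln(visc_i + 0.8)) + 10.975, blended linearly by mass fraction; since VBN is linear in VBI_i = ln(ln(visc_i + 0.8)) and the fractions sum to 1, blend VBI directly: visc = exp(exp(VBI_blend)) - 0.8
VBI_1 = ln(ln(17.2 + 0.8)) = 1.06139
VBI_2 = ln(ln(374 + 0.8)) = 1.77942
VBI_blend = 0.34 * 1.06139 + 0.66 * 1.77942 = 1.53529
visc_blend = exp(exp(1.53529)) - 0.8 = 103.0

103.0 cSt


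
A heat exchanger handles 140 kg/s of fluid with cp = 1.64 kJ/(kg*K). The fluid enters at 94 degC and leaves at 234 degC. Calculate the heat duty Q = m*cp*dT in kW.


Q = m_dot * cp * delta_T
delta_T = 234 - 94 = 140 K
Q = 140 * 1.64 * 140
= 229.6 * 140
= 32144 kW

32144 kW


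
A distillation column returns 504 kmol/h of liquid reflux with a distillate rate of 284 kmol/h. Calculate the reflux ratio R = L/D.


Reflux ratio definition: R = L / D (liquid returned / distillate withdrawn)
L = 504 kmol/h, D = 284 kmol/h
R = 504 / 284 = 1.775

1.775


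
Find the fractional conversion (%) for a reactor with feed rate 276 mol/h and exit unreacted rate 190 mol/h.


X = (F_in - F_out) / F_in * 100
Moles reacted = 276 - 190 = 86
X = 86 / 276 * 100
= 0.3116 * 100
= 31.16 %

31.16 %


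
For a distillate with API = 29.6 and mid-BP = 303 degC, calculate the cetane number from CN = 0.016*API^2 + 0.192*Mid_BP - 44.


CN = 0.016 * 29.6^2 + 0.192 * 303 - 44
CN = 14.01856 + 58.176 - 44 = 28.19456

28.19456


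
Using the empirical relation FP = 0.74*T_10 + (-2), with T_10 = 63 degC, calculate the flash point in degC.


FP = 0.74 * 63 + (-2) = 44.62

44.62 degC


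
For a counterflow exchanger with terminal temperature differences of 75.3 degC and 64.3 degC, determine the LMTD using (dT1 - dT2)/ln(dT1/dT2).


LMTD = (dT1 - dT2) / ln(dT1/dT2)
= (75.3 - 64.3) / ln(75.3 / 64.3) = 11 / 0.157921 = 69.66

69.66 degC


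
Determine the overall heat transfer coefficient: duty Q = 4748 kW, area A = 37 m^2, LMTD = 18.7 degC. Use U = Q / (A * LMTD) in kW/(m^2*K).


From Q = U*A*LMTD, U = Q / (A * LMTD)
U = 4748 / (37 * 18.7) = 4748 / 691.9 = 6.862

6.862 kW/(m^2*K)


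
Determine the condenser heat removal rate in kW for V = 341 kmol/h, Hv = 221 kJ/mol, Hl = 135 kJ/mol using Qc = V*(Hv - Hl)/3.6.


Qc = 341 * (221 - 135) / 3.6 = 341 * 86 / 3.6 = 8146

8146 kW


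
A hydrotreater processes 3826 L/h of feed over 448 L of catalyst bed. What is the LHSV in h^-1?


LHSV = volumetric feed rate / catalyst volume
= 3826 L/h / 448 L
= 8.540 h^-1

8.540 h^-1


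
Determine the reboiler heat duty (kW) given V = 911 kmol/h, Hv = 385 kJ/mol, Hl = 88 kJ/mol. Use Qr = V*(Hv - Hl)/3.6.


Qr = 911 * (385 - 88) / 3.6 = 911 * 297 / 3.6 = 75160

75160 kW


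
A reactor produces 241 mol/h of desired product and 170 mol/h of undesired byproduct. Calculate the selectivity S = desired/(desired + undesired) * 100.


Selectivity = desired / (desired + undesired) * 100
Total products = 241 + 170 = 411 mol/h
S = 241 / 411 * 100
= 0.5864 * 100
= 58.64 %

58.64 %


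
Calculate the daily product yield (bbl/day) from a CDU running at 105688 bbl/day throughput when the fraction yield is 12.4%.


Crude throughput = 105688 bbl/day
Fraction yield = 12.4%
yield = throughput * fraction / 100
yield = 105688 * 12.4 / 100 = 13105.312

13105.312 bbl/day


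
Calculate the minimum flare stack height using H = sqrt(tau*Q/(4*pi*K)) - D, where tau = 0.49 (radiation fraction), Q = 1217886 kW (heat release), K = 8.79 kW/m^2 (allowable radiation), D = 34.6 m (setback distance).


tau*Q/(4*pi*K) = 0.49 * 1217886 / (4 * pi * 8.79) = 5402.61
sqrt(5402.61) = 73.5024
H = 73.5024 - 34.6 = 38.90

38.90 m


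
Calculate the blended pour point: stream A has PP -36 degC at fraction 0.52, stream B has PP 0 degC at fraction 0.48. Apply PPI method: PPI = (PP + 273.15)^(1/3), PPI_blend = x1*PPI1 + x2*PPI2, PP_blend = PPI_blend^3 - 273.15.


PPI_1 = (-36 + 273.15)^(1/3) = 6.189768
PPI_2 = (0 + 273.15)^(1/3) = 6.488342
PPI_blend = 0.52 * 6.189768 + 0.48 * 6.488342 = 6.333084
PP_blend = 6.333084^3 - 273.15 = 254.007 - 273.15 = -19.14

-19.14 degC


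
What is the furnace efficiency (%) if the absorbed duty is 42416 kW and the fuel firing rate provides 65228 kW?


Furnace efficiency = Q_absorbed / Q_fuel * 100
= 42416 / 65228 * 100 = 65.03

65.03 %


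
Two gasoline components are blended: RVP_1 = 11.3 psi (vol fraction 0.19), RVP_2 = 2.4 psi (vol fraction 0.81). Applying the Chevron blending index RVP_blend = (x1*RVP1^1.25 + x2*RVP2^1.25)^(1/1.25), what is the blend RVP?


Chevron index: RVP_blend = (sum xi*RVPi^1.25)^(1/1.25)
RVP^1.25 terms: 0.19 * 11.3^1.25 + 0.81 * 2.4^1.25 = 6.35605
RVP_blend = 6.35605^(1/1.25) = 4.391

4.391 psi


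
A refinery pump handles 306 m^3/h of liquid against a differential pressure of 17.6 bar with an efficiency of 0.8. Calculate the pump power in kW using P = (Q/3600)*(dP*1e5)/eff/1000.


Q = 306 / 3600 = 0.085 m^3/s
P = 0.085 * (17.6 * 1e5) / 0.8 / 1000 = 187.0

187.0 kW


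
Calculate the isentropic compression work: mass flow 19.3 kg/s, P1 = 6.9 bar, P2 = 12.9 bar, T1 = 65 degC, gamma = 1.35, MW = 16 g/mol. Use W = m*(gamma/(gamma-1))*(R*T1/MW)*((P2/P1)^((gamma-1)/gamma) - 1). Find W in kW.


Isentropic work: W = m*(gamma/(gamma-1))*(R*T1/MW)*((P2/P1)^((gamma-1)/gamma) - 1)
T1 = 65 + 273.15 = 338.15 K
Pressure ratio = 12.9 / 6.9 = 1.86957
Exponent = (1.35 - 1)/1.35 = 0.259259
(P2/P1)^exp - 1 = 1.86957^0.259259 - 1 = 0.17612
W = 19.3 * 1.35 / 0.35 * 8.314 * 338.15 / 16 * 0.17612 = 2304

2304 kW


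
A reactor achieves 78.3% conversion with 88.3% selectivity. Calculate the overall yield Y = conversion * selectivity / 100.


Overall yield = conversion (%) * selectivity (%) / 100
Conversion = 78.3%, Selectivity = 88.3%
Y = 78.3 * 88.3 / 100
= 69.1389 %

69.1389 %


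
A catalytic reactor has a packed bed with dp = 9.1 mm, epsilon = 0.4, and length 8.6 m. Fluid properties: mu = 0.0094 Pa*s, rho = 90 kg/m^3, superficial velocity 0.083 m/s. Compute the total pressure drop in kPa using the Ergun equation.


dp = 9.1 mm = 0.0091 m
Viscous term = 150*0.0094*0.083*(1-0.4)^2 / (0.0091^2*0.4^3) = 7949.45
Inertial term = 1.75*90*0.083^2*(1-0.4) / (0.0091*0.4^3) = 1117.81
dP/L = 7949.45 + 1117.81 = 9067.26 Pa/m
dP = 9067.26 * 8.6 / 1000 = 77.98 kPa

77.98 kPa


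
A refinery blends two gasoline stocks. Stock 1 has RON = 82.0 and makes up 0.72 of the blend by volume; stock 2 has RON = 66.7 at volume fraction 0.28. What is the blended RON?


Linear blending: RON_blend = sum(vi * RONi)
Contribution 1: 0.72 * 82.0 = 59.04
Contribution 2: 0.28 * 66.7 = 18.676
RON_blend = 59.04 + 18.676 = 77.716

77.716


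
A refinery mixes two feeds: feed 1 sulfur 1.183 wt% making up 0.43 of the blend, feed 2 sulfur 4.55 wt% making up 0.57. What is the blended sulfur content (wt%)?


Linear sulfur blending: S_blend = x1*S1 + x2*S2
Contribution 1: 0.43 * 1.183 = 0.50869 wt%
Contribution 2: 0.57 * 4.55 = 2.5935 wt%
S_blend = 0.50869 + 2.5935 = 3.10219

3.10219 wt%


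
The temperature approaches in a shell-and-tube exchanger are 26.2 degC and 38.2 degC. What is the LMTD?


LMTD = (dT1 - dT2) / ln(dT1/dT2)
= (26.2 - 38.2) / ln(26.2 / 38.2) = -12 / -0.377076 = 31.82

31.82 degC


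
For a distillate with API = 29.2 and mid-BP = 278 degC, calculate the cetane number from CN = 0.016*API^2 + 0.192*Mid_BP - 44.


CN = 0.016 * 29.2^2 + 0.192 * 278 - 44
CN = 13.64224 + 53.376 - 44 = 23.01824

23.01824


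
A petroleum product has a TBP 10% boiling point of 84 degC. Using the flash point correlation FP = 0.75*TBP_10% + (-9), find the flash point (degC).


FP = 0.75 * 84 + (-9) = 54

54 degC


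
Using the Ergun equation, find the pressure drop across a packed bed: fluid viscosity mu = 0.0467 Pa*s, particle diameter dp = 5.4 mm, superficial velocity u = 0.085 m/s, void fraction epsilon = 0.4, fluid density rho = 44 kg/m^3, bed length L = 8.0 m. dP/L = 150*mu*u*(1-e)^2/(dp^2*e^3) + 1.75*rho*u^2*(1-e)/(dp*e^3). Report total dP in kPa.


dp = 5.4 mm = 0.0054 m
Viscous term = 150*0.0467*0.085*(1-0.4)^2 / (0.0054^2*0.4^3) = 114858
Inertial term = 1.75*44*0.085^2*(1-0.4) / (0.0054*0.4^3) = 965.842
dP/L = 114858 + 965.842 = 115824 Pa/m
dP = 115824 * 8.0 / 1000 = 926.6 kPa

926.6 kPa


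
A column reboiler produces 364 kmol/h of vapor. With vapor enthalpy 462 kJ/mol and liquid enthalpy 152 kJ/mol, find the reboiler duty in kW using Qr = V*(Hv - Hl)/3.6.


Qr = 364 * (462 - 152) / 3.6 = 364 * 310 / 3.6 = 31340

31340 kW


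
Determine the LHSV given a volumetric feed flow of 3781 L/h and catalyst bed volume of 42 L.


LHSV = volumetric feed rate / catalyst volume
= 3781 L/h / 42 L
= 90.02 h^-1

90.02 h^-1


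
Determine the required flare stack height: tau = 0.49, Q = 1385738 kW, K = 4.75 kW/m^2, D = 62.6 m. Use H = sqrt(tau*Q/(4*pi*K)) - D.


tau*Q/(4*pi*K) = 0.49 * 1385738 / (4 * pi * 4.75) = 11375.6
sqrt(11375.6) = 106.656
H = 106.656 - 62.6 = 44.06

44.06 m


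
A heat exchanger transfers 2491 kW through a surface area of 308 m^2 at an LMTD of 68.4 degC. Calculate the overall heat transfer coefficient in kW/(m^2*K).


From Q = U*A*LMTD, U = Q / (A * LMTD)
U = 2491 / (308 * 68.4) = 2491 / 21067.2 = 0.1182

0.1182 kW/(m^2*K)


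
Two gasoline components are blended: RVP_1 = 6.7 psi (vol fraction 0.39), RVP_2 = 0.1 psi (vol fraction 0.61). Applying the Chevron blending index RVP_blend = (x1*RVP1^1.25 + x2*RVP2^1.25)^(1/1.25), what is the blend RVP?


Chevron index: RVP_blend = (sum xi*RVPi^1.25)^(1/1.25)
RVP^1.25 terms: 0.39 * 6.7^1.25 + 0.61 * 0.1^1.25 = 4.23826
RVP_blend = 4.23826^(1/1.25) = 3.175

3.175 psi


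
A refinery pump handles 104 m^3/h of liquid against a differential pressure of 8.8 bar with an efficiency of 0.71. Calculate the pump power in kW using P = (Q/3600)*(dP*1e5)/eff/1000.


Q = 104 / 3600 = 0.0288889 m^3/s
P = 0.0288889 * (8.8 * 1e5) / 0.71 / 1000 = 35.81

35.81 kW


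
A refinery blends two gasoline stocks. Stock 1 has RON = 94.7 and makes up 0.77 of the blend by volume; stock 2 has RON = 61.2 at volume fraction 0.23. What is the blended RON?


Linear blending: RON_blend = sum(vi * RONi)
Contribution 1: 0.77 * 94.7 = 72.919
Contribution 2: 0.23 * 61.2 = 14.076
RON_blend = 72.919 + 14.076 = 86.995

86.995


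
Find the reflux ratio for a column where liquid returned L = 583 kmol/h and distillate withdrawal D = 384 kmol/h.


Reflux ratio definition: R = L / D (liquid returned / distillate withdrawn)
L = 583 kmol/h, D = 384 kmol/h
R = 583 / 384 = 1.518

1.518


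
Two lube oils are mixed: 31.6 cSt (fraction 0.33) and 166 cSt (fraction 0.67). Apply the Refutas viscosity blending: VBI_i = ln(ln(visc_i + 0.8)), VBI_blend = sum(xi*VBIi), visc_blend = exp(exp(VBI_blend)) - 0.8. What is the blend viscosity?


Refutas method: VBN_i = 14.534*ln(ln(visc_i + 0.8)) + 10.975, blended linearly by mass fraction; since VBN is linear in VBI_i = ln(ln(visc_i + 0.8)) and the fractions sum to 1, blend VBI directly: visc = exp(exp(VBI_blend)) - 0.8
VBI_1 = ln(ln(31.6 + 0.8)) = 1.2465
VBI_2 = ln(ln(166 + 0.8)) = 1.63253
VBI_blend = 0.33 * 1.2465 + 0.67 * 1.63253 = 1.50514
visc_blend = exp(exp(1.50514)) - 0.8 = 89.65

89.65 cSt


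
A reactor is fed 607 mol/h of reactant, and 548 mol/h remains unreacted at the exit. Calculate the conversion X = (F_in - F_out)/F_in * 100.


X = (F_in - F_out) / F_in * 100
Moles reacted = 607 - 548 = 59
X = 59 / 607 * 100
= 0.09720 * 100
= 9.720 %

9.720 %


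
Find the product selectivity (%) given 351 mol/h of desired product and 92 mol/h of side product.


Selectivity = desired / (desired + undesired) * 100
Total products = 351 + 92 = 443 mol/h
S = 351 / 443 * 100
= 0.7923 * 100
= 79.23 %

79.23 %


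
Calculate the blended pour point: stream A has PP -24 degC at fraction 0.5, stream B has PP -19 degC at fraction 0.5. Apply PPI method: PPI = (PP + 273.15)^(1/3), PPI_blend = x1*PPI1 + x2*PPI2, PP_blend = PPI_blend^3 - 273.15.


PPI_1 = (-24 + 273.15)^(1/3) = 6.292458
PPI_2 = (-19 + 273.15)^(1/3) = 6.334272
PPI_blend = 0.5 * 6.292458 + 0.5 * 6.334272 = 6.313365
PP_blend = 6.313365^3 - 273.15 = 251.6417 - 273.15 = -21.51

-21.51 degC


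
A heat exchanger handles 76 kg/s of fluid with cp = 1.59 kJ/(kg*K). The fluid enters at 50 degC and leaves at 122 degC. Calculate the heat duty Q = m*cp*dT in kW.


Q = m_dot * cp * delta_T
delta_T = 122 - 50 = 72 K
Q = 76 * 1.59 * 72
= 120.84 * 72
= 8700.48 kW

8700.48 kW


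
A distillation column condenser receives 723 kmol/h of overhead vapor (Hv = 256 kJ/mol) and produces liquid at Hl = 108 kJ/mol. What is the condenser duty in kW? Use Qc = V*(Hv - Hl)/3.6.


Qc = 723 * (256 - 108) / 3.6 = 723 * 148 / 3.6 = 29720

29720 kW


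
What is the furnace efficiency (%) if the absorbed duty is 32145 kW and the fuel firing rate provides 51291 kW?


Furnace efficiency = Q_absorbed / Q_fuel * 100
= 32145 / 51291 * 100 = 62.67

62.67 %


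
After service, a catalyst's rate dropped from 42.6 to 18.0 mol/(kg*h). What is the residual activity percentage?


Activity (%) = (rate_used / rate_fresh) * 100
rate_used = 18.0, rate_fresh = 42.6
= (18.0 / 42.6) * 100
= 0.4225 * 100 = 42.25

42.25 %


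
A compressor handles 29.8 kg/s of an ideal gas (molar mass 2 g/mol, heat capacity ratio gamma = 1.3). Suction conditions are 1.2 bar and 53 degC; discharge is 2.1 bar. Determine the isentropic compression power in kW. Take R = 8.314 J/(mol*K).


Isentropic work: W = m*(gamma/(gamma-1))*(R*T1/MW)*((P2/P1)^((gamma-1)/gamma) - 1)
T1 = 53 + 273.15 = 326.15 K
Pressure ratio = 2.1 / 1.2 = 1.75
Exponent = (1.3 - 1)/1.3 = 0.230769
(P2/P1)^exp - 1 = 1.75^0.230769 - 1 = 0.137852
W = 29.8 * 1.3 / 0.3 * 8.314 * 326.15 / 2 * 0.137852 = 24140

24140 kW


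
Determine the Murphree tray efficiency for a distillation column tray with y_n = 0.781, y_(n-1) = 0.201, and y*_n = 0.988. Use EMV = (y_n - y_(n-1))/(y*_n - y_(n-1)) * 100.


Murphree vapor efficiency: EMV = (y_n - y_(n-1)) / (y*_n - y_(n-1)) * 100
EMV = (0.781 - 0.201) / (0.988 - 0.201) * 100 = 0.58 / 0.787 * 100 = 73.70

73.70 %


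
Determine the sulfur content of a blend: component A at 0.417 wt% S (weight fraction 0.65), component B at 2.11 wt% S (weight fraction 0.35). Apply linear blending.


Linear sulfur blending: S_blend = x1*S1 + x2*S2
Contribution 1: 0.65 * 0.417 = 0.27105 wt%
Contribution 2: 0.35 * 2.11 = 0.7385 wt%
S_blend = 0.27105 + 0.7385 = 1.00955

1.00955 wt%


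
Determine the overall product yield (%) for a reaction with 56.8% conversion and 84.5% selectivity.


Overall yield = conversion (%) * selectivity (%) / 100
Conversion = 56.8%, Selectivity = 84.5%
Y = 56.8 * 84.5 / 100
= 47.996 %

47.996 %


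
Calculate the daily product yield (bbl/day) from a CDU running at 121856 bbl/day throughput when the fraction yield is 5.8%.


Crude throughput = 121856 bbl/day
Fraction yield = 5.8%
yield = throughput * fraction / 100
yield = 121856 * 5.8 / 100 = 7067.648

7067.648 bbl/day


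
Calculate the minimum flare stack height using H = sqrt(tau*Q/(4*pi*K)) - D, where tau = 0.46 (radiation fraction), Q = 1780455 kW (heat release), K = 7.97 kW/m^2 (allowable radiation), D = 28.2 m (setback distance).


tau*Q/(4*pi*K) = 0.46 * 1780455 / (4 * pi * 7.97) = 8177.5
sqrt(8177.5) = 90.4295
H = 90.4295 - 28.2 = 62.23

62.23 m


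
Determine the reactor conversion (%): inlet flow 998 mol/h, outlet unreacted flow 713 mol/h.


X = (F_in - F_out) / F_in * 100
Moles reacted = 998 - 713 = 285
X = 285 / 998 * 100
= 0.2856 * 100
= 28.56 %

28.56 %


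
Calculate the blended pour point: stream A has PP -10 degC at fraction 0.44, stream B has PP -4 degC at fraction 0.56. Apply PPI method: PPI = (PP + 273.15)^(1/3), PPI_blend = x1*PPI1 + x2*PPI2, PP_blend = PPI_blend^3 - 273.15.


PPI_1 = (-10 + 273.15)^(1/3) = 6.408176
PPI_2 = (-4 + 273.15)^(1/3) = 6.456514
PPI_blend = 0.44 * 6.408176 + 0.56 * 6.456514 = 6.435245
PP_blend = 6.435245^3 - 273.15 = 266.4988 - 273.15 = -6.65

-6.65 degC


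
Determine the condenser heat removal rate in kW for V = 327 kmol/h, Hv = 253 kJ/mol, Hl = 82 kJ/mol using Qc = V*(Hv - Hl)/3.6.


Qc = 327 * (253 - 82) / 3.6 = 327 * 171 / 3.6 = 15530

15530 kW


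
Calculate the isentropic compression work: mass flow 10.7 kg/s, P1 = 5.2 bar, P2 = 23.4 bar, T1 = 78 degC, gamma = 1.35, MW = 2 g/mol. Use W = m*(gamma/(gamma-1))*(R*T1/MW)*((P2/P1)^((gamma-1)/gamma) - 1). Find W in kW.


Isentropic work: W = m*(gamma/(gamma-1))*(R*T1/MW)*((P2/P1)^((gamma-1)/gamma) - 1)
T1 = 78 + 273.15 = 351.15 K
Pressure ratio = 23.4 / 5.2 = 4.5
Exponent = (1.35 - 1)/1.35 = 0.259259
(P2/P1)^exp - 1 = 4.5^0.259259 - 1 = 0.4769
W = 10.7 * 1.35 / 0.35 * 8.314 * 351.15 / 2 * 0.4769 = 28730

28730 kW


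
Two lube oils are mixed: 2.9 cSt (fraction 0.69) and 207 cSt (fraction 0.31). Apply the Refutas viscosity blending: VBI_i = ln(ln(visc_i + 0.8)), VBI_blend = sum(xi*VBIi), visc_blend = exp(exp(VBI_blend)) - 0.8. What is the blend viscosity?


Refutas method: VBN_i = 14.534*ln(ln(visc_i + 0.8)) + 10.975, blended linearly by mass fraction; since VBN is linear in VBI_i = ln(ln(visc_i + 0.8)) and the fractions sum to 1, blend VBI directly: visc = exp(exp(VBI_blend)) - 0.8
VBI_1 = ln(ln(2.9 + 0.8)) = 0.268754
VBI_2 = ln(ln(207 + 0.8)) = 1.67458
VBI_blend = 0.69 * 0.268754 + 0.31 * 1.67458 = 0.70456
visc_blend = exp(exp(0.70456)) - 0.8 = 6.761

6.761 cSt


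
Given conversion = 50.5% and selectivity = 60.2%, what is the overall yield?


Overall yield = conversion (%) * selectivity (%) / 100
Conversion = 50.5%, Selectivity = 60.2%
Y = 50.5 * 60.2 / 100
= 30.401 %

30.401 %


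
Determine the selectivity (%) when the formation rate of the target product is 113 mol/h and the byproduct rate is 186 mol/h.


Selectivity = desired / (desired + undesired) * 100
Total products = 113 + 186 = 299 mol/h
S = 113 / 299 * 100
= 0.3779 * 100
= 37.79 %

37.79 %


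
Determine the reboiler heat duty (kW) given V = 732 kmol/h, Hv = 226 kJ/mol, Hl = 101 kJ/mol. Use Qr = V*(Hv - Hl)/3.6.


Qr = 732 * (226 - 101) / 3.6 = 732 * 125 / 3.6 = 25420

25420 kW


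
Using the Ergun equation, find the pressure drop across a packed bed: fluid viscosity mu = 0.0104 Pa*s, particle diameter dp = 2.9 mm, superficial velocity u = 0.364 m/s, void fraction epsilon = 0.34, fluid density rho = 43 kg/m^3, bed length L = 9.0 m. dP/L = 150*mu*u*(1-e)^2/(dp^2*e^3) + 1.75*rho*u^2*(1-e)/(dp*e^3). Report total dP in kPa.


dp = 2.9 mm = 0.0029 m
Viscous term = 150*0.0104*0.364*(1-0.34)^2 / (0.0029^2*0.34^3) = 748309
Inertial term = 1.75*43*0.364^2*(1-0.34) / (0.0029*0.34^3) = 57732.2
dP/L = 748309 + 57732.2 = 806041 Pa/m
dP = 806041 * 9.0 / 1000 = 7254 kPa

7254 kPa


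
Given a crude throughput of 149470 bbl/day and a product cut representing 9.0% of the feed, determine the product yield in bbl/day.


Crude throughput = 149470 bbl/day
Fraction yield = 9.0%
yield = throughput * fraction / 100
yield = 149470 * 9.0 / 100 = 13452.3

13452.3 bbl/day


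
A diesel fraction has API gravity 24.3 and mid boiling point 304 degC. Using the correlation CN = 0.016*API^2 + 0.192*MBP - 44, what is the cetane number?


CN = 0.016 * 24.3^2 + 0.192 * 304 - 44
CN = 9.44784 + 58.368 - 44 = 23.81584

23.81584


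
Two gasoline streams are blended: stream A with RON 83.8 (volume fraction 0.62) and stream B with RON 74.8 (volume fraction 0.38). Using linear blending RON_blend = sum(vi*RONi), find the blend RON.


Linear blending: RON_blend = sum(vi * RONi)
Contribution 1: 0.62 * 83.8 = 51.956
Contribution 2: 0.38 * 74.8 = 28.424
RON_blend = 51.956 + 28.424 = 80.38

80.38


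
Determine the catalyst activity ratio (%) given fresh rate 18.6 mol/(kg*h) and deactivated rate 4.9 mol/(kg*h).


Activity (%) = (rate_used / rate_fresh) * 100
rate_used = 4.9, rate_fresh = 18.6
= (4.9 / 18.6) * 100
= 0.2634 * 100 = 26.34

26.34 %


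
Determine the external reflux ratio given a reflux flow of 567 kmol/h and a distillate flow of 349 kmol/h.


Reflux ratio definition: R = L / D (liquid returned / distillate withdrawn)
L = 567 kmol/h, D = 349 kmol/h
R = 567 / 349 = 1.625

1.625


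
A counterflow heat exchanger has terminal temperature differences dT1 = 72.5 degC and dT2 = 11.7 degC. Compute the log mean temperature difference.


LMTD = (dT1 - dT2) / ln(dT1/dT2)
= (72.5 - 11.7) / ln(72.5 / 11.7) = 60.8 / 1.824 = 33.33

33.33 degC


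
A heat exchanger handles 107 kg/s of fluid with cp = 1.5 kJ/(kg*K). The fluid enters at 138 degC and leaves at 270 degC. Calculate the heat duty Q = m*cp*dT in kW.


Q = m_dot * cp * delta_T
delta_T = 270 - 138 = 132 K
Q = 107 * 1.5 * 132
= 160.5 * 132
= 21186 kW

21186 kW


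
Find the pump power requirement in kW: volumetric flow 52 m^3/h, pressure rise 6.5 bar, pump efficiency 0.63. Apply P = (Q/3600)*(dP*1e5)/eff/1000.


Q = 52 / 3600 = 0.0144444 m^3/s
P = 0.0144444 * (6.5 * 1e5) / 0.63 / 1000 = 14.90

14.90 kW


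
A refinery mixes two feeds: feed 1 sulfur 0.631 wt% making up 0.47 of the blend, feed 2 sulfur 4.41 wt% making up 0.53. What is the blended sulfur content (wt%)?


Linear sulfur blending: S_blend = x1*S1 + x2*S2
Contribution 1: 0.47 * 0.631 = 0.29657 wt%
Contribution 2: 0.53 * 4.41 = 2.3373 wt%
S_blend = 0.29657 + 2.3373 = 2.63387

2.63387 wt%


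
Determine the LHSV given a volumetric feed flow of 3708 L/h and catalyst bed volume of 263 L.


LHSV = volumetric feed rate / catalyst volume
= 3708 L/h / 263 L
= 14.10 h^-1

14.10 h^-1


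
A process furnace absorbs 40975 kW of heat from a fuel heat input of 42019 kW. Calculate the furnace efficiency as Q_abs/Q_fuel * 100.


Furnace efficiency = Q_absorbed / Q_fuel * 100
= 40975 / 42019 * 100 = 97.52

97.52 %


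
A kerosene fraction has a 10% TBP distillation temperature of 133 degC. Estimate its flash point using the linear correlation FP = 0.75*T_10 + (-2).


FP = 0.75 * 133 + (-2) = 97.75

97.75 degC


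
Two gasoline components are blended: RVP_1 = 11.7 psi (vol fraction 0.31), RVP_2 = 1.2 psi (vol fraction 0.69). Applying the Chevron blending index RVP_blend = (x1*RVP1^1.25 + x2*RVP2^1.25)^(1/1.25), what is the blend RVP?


Chevron index: RVP_blend = (sum xi*RVPi^1.25)^(1/1.25)
RVP^1.25 terms: 0.31 * 11.7^1.25 + 0.69 * 1.2^1.25 = 7.57463
RVP_blend = 7.57463^(1/1.25) = 5.052

5.052 psi


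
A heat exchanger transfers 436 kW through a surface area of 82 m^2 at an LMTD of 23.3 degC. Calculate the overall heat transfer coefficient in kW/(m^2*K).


From Q = U*A*LMTD, U = Q / (A * LMTD)
U = 436 / (82 * 23.3) = 436 / 1910.6 = 0.2282

0.2282 kW/(m^2*K)


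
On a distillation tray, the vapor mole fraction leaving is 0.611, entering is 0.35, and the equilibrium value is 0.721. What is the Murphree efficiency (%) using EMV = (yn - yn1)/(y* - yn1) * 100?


Murphree vapor efficiency: EMV = (y_n - y_(n-1)) / (y*_n - y_(n-1)) * 100
EMV = (0.611 - 0.35) / (0.721 - 0.35) * 100 = 0.261 / 0.371 * 100 = 70.35

70.35 %


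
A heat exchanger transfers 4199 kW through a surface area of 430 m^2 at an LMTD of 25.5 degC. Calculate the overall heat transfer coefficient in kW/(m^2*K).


From Q = U*A*LMTD, U = Q / (A * LMTD)
U = 4199 / (430 * 25.5) = 4199 / 10965 = 0.3829

0.3829 kW/(m^2*K)


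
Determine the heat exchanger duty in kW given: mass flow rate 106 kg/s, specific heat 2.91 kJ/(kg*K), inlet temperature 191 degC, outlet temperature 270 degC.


Q = m_dot * cp * delta_T
delta_T = 270 - 191 = 79 K
Q = 106 * 2.91 * 79
= 308.46 * 79
= 24368.34 kW

24368.34 kW


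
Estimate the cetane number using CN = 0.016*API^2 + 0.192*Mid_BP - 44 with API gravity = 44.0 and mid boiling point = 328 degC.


CN = 0.016 * 44.0^2 + 0.192 * 328 - 44
CN = 30.976 + 62.976 - 44 = 49.952

49.952


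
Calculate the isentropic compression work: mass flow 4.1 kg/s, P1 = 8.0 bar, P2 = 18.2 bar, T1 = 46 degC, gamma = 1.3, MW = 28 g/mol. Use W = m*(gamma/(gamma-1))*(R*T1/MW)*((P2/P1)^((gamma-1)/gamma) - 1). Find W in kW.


Isentropic work: W = m*(gamma/(gamma-1))*(R*T1/MW)*((P2/P1)^((gamma-1)/gamma) - 1)
T1 = 46 + 273.15 = 319.15 K
Pressure ratio = 18.2 / 8.0 = 2.275
Exponent = (1.3 - 1)/1.3 = 0.230769
(P2/P1)^exp - 1 = 2.275^0.230769 - 1 = 0.208872
W = 4.1 * 1.3 / 0.3 * 8.314 * 319.15 / 28 * 0.208872 = 351.7

351.7 kW


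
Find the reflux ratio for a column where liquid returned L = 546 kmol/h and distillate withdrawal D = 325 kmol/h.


Reflux ratio definition: R = L / D (liquid returned / distillate withdrawn)
L = 546 kmol/h, D = 325 kmol/h
R = 546 / 325 = 1.680

1.680


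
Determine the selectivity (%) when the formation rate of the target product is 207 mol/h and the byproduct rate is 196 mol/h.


Selectivity = desired / (desired + undesired) * 100
Total products = 207 + 196 = 403 mol/h
S = 207 / 403 * 100
= 0.5136 * 100
= 51.36 %

51.36 %
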